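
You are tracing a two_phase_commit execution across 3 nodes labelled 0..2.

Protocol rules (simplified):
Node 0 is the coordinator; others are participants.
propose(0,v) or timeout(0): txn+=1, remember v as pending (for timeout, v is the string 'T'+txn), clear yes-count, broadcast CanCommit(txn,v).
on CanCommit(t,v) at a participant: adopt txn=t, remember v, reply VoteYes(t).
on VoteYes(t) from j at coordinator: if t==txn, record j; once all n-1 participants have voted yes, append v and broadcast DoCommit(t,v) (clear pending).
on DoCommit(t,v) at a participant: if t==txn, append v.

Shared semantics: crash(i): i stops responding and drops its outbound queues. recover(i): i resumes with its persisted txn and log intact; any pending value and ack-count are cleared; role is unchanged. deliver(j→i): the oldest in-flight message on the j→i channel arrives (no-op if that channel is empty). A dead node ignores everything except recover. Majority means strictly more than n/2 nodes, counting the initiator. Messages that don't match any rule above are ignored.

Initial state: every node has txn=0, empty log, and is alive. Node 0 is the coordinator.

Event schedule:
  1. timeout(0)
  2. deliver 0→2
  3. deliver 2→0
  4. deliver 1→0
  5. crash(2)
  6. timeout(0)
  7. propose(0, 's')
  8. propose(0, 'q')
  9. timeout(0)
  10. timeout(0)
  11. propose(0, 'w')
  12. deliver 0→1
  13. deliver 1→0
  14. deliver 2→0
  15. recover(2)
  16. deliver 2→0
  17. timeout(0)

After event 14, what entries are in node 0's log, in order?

empty

[1] timeout(0) → N0(coor t1 [-])
[2] deliver 0→2 → N2(part t1 [-])
[3] deliver 2→0 → ∅
[4] deliver 1→0 → ∅
[5] crash(2) → N2(✗part t1 [-])
[6] timeout(0) → N0(coor t2 [-])
[7] propose(0,'s') → N0(coor t3 [-])
[8] propose(0,'q') → N0(coor t4 [-])
[9] timeout(0) → N0(coor t5 [-])
[10] timeout(0) → N0(coor t6 [-])
[11] propose(0,'w') → N0(coor t7 [-])
[12] deliver 0→1 → N1(part t1 [-])
[13] deliver 1→0 → ∅
[14] deliver 2→0 → ∅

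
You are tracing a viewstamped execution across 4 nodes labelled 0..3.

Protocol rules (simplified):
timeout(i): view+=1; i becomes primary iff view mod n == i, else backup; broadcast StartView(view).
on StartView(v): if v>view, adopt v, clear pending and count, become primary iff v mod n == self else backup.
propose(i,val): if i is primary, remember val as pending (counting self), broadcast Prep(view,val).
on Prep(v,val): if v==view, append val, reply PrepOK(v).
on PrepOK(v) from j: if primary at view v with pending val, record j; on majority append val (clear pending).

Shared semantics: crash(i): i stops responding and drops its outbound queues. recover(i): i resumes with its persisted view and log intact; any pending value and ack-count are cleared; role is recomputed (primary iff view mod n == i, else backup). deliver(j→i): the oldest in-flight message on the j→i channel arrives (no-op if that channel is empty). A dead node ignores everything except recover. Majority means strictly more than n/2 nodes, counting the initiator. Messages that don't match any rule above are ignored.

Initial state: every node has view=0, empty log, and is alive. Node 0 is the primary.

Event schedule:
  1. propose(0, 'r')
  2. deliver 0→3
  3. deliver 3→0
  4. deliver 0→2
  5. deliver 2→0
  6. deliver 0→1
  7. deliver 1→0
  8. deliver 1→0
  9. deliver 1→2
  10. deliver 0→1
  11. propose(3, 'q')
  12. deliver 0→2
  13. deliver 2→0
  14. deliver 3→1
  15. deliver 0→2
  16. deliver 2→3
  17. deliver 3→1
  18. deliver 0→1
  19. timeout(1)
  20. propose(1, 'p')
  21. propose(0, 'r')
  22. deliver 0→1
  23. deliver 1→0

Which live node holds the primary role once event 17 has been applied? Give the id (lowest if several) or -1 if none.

0

after 1 — propose(0,'r'): ·
after 2 — deliver 0→3: n3:back/v0/[r]
after 3 — deliver 3→0: ·
after 4 — deliver 0→2: n2:back/v0/[r]
after 5 — deliver 2→0: n0:prim/v0/[r]
after 6 — deliver 0→1: n1:back/v0/[r]
after 7 — deliver 1→0: ·
after 8 — deliver 1→0: ·
after 9 — deliver 1→2: ·
after 10 — deliver 0→1: ·
after 11 — propose(3,'q'): ·
after 12 — deliver 0→2: ·
after 13 — deliver 2→0: ·
after 14 — deliver 3→1: ·
after 15 — deliver 0→2: ·
after 16 — deliver 2→3: ·
after 17 — deliver 3→1: ·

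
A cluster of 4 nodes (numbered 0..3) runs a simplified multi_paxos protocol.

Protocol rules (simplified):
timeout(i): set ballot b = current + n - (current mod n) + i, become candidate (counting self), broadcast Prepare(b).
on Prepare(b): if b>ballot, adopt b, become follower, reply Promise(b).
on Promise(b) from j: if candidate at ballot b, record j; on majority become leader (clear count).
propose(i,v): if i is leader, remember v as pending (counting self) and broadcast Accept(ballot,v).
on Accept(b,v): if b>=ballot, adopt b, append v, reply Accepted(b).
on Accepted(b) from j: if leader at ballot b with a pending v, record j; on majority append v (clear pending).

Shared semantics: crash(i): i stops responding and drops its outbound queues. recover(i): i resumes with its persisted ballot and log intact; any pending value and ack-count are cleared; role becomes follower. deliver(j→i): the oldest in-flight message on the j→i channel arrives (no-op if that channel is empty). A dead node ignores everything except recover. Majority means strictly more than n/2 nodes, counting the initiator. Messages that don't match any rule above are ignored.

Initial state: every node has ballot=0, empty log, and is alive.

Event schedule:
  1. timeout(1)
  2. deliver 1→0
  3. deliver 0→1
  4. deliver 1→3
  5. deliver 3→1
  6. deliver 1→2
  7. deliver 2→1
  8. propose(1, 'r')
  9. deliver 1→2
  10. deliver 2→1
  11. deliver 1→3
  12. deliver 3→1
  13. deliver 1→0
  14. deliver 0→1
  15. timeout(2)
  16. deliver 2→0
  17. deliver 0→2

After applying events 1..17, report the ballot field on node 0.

e1 timeout(1): 1[cand,b=5,-]
e2 deliver 1→0: 0[foll,b=5,-]
e3 deliver 0→1: ·
e4 deliver 1→3: 3[foll,b=5,-]
e5 deliver 3→1: 1[lead,b=5,-]
e6 deliver 1→2: 2[foll,b=5,-]
e7 deliver 2→1: ·
e8 propose(1,'r'): ·
e9 deliver 1→2: 2[foll,b=5,r]
e10 deliver 2→1: ·
e11 deliver 1→3: 3[foll,b=5,r]
e12 deliver 3→1: 1[lead,b=5,r]
e13 deliver 1→0: 0[foll,b=5,r]
e14 deliver 0→1: ·
e15 timeout(2): 2[cand,b=10,r]
e16 deliver 2→0: 0[foll,b=10,r]
e17 deliver 0→2: ·

10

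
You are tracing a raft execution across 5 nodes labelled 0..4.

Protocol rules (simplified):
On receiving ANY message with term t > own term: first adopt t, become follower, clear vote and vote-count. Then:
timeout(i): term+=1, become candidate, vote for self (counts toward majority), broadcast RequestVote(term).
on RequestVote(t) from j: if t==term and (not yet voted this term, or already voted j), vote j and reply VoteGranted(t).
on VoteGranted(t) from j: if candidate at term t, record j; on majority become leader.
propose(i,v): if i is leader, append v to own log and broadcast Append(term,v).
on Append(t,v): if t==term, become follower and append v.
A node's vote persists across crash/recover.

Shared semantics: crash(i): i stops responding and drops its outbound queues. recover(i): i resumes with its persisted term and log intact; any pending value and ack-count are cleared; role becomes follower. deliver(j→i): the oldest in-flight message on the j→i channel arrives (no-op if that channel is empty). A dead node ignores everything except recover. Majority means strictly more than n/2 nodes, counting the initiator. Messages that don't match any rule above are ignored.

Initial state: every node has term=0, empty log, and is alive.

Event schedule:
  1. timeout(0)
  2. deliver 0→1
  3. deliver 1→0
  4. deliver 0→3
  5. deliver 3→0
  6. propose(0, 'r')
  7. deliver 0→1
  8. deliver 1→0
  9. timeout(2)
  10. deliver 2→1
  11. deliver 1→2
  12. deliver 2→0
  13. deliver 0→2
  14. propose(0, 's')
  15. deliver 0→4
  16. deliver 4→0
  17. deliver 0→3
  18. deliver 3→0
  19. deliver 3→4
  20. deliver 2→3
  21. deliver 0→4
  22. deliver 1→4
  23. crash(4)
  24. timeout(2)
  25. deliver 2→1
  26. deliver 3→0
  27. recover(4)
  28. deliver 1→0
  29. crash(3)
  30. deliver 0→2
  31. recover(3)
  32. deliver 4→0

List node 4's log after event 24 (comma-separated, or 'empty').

r

step 1 timeout(0): 0={cand,t=1,log=-}
step 2 deliver 0→1: 1={foll,t=1,log=-}
step 3 deliver 1→0: —
step 4 deliver 0→3: 3={foll,t=1,log=-}
step 5 deliver 3→0: 0={lead,t=1,log=-}
step 6 propose(0,'r'): 0={lead,t=1,log=r}
step 7 deliver 0→1: 1={foll,t=1,log=r}
step 8 deliver 1→0: —
step 9 timeout(2): 2={cand,t=1,log=-}
step 10 deliver 2→1: —
step 11 deliver 1→2: —
step 12 deliver 2→0: —
step 13 deliver 0→2: —
step 14 propose(0,'s'): 0={lead,t=1,log=r,s}
step 15 deliver 0→4: 4={foll,t=1,log=-}
step 16 deliver 4→0: —
step 17 deliver 0→3: 3={foll,t=1,log=r}
step 18 deliver 3→0: —
step 19 deliver 3→4: —
step 20 deliver 2→3: —
step 21 deliver 0→4: 4={foll,t=1,log=r}
step 22 deliver 1→4: —
step 23 crash(4): 4={✗foll,t=1,log=r}
step 24 timeout(2): 2={cand,t=2,log=-}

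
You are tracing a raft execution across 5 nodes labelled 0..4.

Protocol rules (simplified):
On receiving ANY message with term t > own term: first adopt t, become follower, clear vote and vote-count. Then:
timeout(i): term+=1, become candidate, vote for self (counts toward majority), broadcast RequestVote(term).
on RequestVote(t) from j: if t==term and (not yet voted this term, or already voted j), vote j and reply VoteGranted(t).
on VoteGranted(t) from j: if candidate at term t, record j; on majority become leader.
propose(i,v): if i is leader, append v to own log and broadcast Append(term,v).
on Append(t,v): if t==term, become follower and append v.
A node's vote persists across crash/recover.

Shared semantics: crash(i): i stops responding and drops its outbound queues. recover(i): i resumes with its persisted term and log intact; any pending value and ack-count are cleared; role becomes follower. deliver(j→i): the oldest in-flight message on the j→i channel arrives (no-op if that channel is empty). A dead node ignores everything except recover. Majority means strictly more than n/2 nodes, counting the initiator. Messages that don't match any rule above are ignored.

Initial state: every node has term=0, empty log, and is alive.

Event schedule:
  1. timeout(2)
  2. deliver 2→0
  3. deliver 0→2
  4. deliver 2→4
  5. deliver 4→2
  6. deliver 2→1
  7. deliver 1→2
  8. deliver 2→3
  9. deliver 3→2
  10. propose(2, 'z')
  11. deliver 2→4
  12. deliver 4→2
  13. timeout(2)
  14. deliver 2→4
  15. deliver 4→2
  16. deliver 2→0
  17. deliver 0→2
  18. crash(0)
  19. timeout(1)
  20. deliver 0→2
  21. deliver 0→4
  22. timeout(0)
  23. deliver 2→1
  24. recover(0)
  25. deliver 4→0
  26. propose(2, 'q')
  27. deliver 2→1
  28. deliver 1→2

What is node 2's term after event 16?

e1 timeout(2): 2[cand,t=1,-]
e2 deliver 2→0: 0[foll,t=1,-]
e3 deliver 0→2: ·
e4 deliver 2→4: 4[foll,t=1,-]
e5 deliver 4→2: 2[lead,t=1,-]
e6 deliver 2→1: 1[foll,t=1,-]
e7 deliver 1→2: ·
e8 deliver 2→3: 3[foll,t=1,-]
e9 deliver 3→2: ·
e10 propose(2,'z'): 2[lead,t=1,z]
e11 deliver 2→4: 4[foll,t=1,z]
e12 deliver 4→2: ·
e13 timeout(2): 2[cand,t=2,z]
e14 deliver 2→4: 4[foll,t=2,z]
e15 deliver 4→2: ·
e16 deliver 2→0: 0[foll,t=1,z]

2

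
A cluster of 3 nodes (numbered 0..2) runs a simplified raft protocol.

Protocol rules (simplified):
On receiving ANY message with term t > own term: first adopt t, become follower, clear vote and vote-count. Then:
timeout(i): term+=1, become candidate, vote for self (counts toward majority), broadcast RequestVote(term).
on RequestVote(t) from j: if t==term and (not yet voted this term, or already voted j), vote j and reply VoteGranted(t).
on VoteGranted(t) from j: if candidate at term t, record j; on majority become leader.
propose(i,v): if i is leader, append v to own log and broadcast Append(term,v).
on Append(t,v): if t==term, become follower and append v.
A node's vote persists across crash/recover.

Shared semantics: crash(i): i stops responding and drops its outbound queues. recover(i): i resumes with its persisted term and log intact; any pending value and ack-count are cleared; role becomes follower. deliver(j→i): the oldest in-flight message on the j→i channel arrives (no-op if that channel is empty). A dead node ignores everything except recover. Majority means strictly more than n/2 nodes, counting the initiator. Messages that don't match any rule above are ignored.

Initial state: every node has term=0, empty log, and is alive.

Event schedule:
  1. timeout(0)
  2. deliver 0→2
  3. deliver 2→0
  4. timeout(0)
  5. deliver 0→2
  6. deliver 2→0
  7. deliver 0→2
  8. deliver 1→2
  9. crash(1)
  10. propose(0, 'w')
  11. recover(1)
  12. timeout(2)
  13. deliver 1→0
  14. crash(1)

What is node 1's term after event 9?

0

step 1 timeout(0): 0={cand,t=1,log=-}
step 2 deliver 0→2: 2={foll,t=1,log=-}
step 3 deliver 2→0: 0={lead,t=1,log=-}
step 4 timeout(0): 0={cand,t=2,log=-}
step 5 deliver 0→2: 2={foll,t=2,log=-}
step 6 deliver 2→0: 0={lead,t=2,log=-}
step 7 deliver 0→2: —
step 8 deliver 1→2: —
step 9 crash(1): 1={✗foll,t=0,log=-}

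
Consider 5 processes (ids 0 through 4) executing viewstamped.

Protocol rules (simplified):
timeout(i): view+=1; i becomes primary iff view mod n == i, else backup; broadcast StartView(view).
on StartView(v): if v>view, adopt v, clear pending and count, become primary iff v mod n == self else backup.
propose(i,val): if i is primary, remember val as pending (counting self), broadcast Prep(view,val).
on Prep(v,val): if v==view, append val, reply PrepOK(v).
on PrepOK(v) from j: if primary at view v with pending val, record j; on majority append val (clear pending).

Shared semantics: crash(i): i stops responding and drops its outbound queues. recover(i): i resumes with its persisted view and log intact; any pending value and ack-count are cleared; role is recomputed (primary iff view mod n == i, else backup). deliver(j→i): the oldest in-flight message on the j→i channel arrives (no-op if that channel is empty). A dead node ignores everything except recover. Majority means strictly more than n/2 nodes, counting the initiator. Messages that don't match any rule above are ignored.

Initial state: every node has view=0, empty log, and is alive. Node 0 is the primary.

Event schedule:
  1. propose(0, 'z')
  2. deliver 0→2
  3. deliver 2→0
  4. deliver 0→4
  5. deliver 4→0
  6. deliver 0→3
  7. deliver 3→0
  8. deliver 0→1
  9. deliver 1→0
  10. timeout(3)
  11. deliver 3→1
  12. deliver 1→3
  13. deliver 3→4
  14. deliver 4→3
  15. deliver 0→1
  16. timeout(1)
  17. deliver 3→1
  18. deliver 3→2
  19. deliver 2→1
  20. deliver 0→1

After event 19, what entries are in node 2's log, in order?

z

1. propose(0,'z'):  nop
2. deliver 0→2:  <2:back v0 z>
3. deliver 2→0:  nop
4. deliver 0→4:  <4:back v0 z>
5. deliver 4→0:  <0:prim v0 z>
6. deliver 0→3:  <3:back v0 z>
7. deliver 3→0:  nop
8. deliver 0→1:  <1:back v0 z>
9. deliver 1→0:  nop
10. timeout(3):  <3:back v1 z>
11. deliver 3→1:  <1:prim v1 z>
12. deliver 1→3:  nop
13. deliver 3→4:  <4:back v1 z>
14. deliver 4→3:  nop
15. deliver 0→1:  nop
16. timeout(1):  <1:back v2 z>
17. deliver 3→1:  nop
18. deliver 3→2:  <2:back v1 z>
19. deliver 2→1:  nop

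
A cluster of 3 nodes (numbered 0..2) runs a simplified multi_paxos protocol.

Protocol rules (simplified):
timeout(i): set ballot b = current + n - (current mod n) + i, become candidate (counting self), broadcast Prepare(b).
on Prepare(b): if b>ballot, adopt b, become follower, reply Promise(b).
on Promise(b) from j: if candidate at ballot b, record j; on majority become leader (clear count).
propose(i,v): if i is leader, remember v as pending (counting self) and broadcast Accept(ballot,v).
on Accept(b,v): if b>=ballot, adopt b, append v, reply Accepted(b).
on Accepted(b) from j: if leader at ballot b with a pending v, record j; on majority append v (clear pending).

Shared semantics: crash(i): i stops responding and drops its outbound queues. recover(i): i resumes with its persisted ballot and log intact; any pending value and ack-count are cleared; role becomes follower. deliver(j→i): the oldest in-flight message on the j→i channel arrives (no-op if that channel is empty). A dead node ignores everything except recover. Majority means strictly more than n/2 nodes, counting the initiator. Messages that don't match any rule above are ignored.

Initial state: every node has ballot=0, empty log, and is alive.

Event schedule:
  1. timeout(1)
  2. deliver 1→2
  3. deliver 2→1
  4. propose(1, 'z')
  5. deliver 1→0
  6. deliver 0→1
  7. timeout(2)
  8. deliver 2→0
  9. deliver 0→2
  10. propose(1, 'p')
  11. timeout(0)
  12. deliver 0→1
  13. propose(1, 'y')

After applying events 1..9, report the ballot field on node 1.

4

e1 timeout(1): 1[cand,b=4,-]
e2 deliver 1→2: 2[foll,b=4,-]
e3 deliver 2→1: 1[lead,b=4,-]
e4 propose(1,'z'): ·
e5 deliver 1→0: 0[foll,b=4,-]
e6 deliver 0→1: ·
e7 timeout(2): 2[cand,b=8,-]
e8 deliver 2→0: 0[foll,b=8,-]
e9 deliver 0→2: 2[lead,b=8,-]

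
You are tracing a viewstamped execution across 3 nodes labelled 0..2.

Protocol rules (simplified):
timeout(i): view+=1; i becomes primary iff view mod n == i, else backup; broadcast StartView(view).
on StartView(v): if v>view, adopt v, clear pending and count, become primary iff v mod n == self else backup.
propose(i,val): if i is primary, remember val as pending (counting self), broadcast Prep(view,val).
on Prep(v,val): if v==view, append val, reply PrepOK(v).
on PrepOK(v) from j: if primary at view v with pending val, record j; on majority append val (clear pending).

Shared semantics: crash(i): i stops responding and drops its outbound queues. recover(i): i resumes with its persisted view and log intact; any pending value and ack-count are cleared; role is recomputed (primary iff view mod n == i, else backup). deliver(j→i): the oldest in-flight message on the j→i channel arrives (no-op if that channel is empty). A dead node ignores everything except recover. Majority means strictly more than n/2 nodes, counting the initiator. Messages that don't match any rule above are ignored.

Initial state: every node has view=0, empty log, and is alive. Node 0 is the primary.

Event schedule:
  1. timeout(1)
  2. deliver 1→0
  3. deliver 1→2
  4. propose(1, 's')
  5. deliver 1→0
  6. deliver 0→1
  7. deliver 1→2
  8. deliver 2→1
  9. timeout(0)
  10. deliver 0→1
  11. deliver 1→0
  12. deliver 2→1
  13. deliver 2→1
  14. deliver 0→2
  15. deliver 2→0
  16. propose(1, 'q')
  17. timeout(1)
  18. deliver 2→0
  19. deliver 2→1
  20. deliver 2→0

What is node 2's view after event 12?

e1 timeout(1): 1[prim,v=1,-]
e2 deliver 1→0: 0[back,v=1,-]
e3 deliver 1→2: 2[back,v=1,-]
e4 propose(1,'s'): ·
e5 deliver 1→0: 0[back,v=1,s]
e6 deliver 0→1: 1[prim,v=1,s]
e7 deliver 1→2: 2[back,v=1,s]
e8 deliver 2→1: ·
e9 timeout(0): 0[back,v=2,s]
e10 deliver 0→1: 1[back,v=2,s]
e11 deliver 1→0: ·
e12 deliver 2→1: ·

1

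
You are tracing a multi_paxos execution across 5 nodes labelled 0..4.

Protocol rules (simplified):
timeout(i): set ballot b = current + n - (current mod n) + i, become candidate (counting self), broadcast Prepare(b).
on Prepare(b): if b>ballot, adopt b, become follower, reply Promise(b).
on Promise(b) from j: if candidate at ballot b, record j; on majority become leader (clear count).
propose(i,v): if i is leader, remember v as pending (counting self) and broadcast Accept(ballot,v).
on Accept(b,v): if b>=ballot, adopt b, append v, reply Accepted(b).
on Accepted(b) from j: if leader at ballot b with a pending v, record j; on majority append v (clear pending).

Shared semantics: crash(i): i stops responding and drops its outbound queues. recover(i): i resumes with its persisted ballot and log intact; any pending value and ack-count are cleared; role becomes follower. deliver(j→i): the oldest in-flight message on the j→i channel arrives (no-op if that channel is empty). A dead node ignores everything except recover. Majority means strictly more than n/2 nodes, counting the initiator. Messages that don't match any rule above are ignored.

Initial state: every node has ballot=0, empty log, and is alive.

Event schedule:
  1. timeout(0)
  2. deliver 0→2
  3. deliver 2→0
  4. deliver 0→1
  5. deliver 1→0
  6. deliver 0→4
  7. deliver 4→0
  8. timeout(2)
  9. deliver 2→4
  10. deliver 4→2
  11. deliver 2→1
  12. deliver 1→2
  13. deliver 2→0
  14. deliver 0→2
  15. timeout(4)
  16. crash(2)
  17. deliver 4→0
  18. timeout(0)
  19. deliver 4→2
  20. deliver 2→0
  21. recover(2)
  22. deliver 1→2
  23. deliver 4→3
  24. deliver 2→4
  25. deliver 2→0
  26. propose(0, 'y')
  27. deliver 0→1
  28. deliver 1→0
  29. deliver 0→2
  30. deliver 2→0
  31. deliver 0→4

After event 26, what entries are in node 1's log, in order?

after 1 — timeout(0): n0:cand/b5/[-]
after 2 — deliver 0→2: n2:foll/b5/[-]
after 3 — deliver 2→0: ·
after 4 — deliver 0→1: n1:foll/b5/[-]
after 5 — deliver 1→0: n0:lead/b5/[-]
after 6 — deliver 0→4: n4:foll/b5/[-]
after 7 — deliver 4→0: ·
after 8 — timeout(2): n2:cand/b12/[-]
after 9 — deliver 2→4: n4:foll/b12/[-]
after 10 — deliver 4→2: ·
after 11 — deliver 2→1: n1:foll/b12/[-]
after 12 — deliver 1→2: n2:lead/b12/[-]
after 13 — deliver 2→0: n0:foll/b12/[-]
after 14 — deliver 0→2: ·
after 15 — timeout(4): n4:cand/b19/[-]
after 16 — crash(2): n2:✗lead/b12/[-]
after 17 — deliver 4→0: n0:foll/b19/[-]
after 18 — timeout(0): n0:cand/b20/[-]
after 19 — deliver 4→2: ·
after 20 — deliver 2→0: ·
after 21 — recover(2): n2:foll/b12/[-]
after 22 — deliver 1→2: ·
after 23 — deliver 4→3: n3:foll/b19/[-]
after 24 — deliver 2→4: ·
after 25 — deliver 2→0: ·
after 26 — propose(0,'y'): ·

empty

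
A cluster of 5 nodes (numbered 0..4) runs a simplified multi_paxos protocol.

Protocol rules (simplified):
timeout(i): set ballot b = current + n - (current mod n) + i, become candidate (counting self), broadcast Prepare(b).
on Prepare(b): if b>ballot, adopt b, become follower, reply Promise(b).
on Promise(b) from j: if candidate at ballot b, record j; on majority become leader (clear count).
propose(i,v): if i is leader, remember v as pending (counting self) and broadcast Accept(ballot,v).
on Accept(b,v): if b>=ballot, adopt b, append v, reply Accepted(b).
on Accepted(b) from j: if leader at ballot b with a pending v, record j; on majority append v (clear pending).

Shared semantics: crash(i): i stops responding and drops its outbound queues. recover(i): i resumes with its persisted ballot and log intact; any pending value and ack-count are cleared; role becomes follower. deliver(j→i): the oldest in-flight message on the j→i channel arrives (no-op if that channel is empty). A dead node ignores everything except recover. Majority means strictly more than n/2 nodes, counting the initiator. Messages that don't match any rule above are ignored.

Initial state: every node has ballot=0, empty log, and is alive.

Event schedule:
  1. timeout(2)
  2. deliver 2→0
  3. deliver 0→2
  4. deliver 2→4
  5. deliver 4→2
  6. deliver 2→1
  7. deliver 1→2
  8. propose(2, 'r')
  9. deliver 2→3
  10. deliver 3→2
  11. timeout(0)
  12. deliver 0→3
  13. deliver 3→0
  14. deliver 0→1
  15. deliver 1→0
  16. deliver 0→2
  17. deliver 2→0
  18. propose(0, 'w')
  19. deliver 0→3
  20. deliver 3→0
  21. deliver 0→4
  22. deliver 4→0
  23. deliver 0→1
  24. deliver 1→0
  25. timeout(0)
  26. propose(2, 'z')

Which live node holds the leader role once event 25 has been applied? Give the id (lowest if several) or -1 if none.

-1

after 1 — timeout(2): n2:cand/b7/[-]
after 2 — deliver 2→0: n0:foll/b7/[-]
after 3 — deliver 0→2: ·
after 4 — deliver 2→4: n4:foll/b7/[-]
after 5 — deliver 4→2: n2:lead/b7/[-]
after 6 — deliver 2→1: n1:foll/b7/[-]
after 7 — deliver 1→2: ·
after 8 — propose(2,'r'): ·
after 9 — deliver 2→3: n3:foll/b7/[-]
after 10 — deliver 3→2: ·
after 11 — timeout(0): n0:cand/b10/[-]
after 12 — deliver 0→3: n3:foll/b10/[-]
after 13 — deliver 3→0: ·
after 14 — deliver 0→1: n1:foll/b10/[-]
after 15 — deliver 1→0: n0:lead/b10/[-]
after 16 — deliver 0→2: n2:foll/b10/[-]
after 17 — deliver 2→0: ·
after 18 — propose(0,'w'): ·
after 19 — deliver 0→3: n3:foll/b10/[w]
after 20 — deliver 3→0: ·
after 21 — deliver 0→4: n4:foll/b10/[-]
after 22 — deliver 4→0: ·
after 23 — deliver 0→1: n1:foll/b10/[w]
after 24 — deliver 1→0: n0:lead/b10/[w]
after 25 — timeout(0): n0:cand/b15/[w]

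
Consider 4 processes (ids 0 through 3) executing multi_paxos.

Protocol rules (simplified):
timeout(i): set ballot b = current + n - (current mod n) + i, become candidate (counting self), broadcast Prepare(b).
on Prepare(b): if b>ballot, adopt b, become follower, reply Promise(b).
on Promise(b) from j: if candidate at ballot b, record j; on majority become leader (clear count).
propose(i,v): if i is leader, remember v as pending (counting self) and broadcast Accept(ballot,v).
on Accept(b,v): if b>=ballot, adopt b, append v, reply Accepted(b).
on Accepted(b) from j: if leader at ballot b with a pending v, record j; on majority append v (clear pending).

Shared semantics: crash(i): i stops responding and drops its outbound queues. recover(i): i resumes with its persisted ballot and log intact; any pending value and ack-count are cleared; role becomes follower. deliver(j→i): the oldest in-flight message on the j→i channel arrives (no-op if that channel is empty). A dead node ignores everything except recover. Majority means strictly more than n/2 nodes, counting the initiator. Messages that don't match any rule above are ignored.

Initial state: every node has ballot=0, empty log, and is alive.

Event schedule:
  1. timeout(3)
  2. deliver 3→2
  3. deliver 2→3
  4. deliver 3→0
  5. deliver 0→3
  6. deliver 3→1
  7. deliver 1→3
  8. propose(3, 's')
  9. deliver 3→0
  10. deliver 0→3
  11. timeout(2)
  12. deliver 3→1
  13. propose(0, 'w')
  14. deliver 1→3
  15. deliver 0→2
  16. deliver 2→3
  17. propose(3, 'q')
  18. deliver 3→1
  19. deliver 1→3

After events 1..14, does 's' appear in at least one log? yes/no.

after 1 — timeout(3): n3:cand/b7/[-]
after 2 — deliver 3→2: n2:foll/b7/[-]
after 3 — deliver 2→3: ·
after 4 — deliver 3→0: n0:foll/b7/[-]
after 5 — deliver 0→3: n3:lead/b7/[-]
after 6 — deliver 3→1: n1:foll/b7/[-]
after 7 — deliver 1→3: ·
after 8 — propose(3,'s'): ·
after 9 — deliver 3→0: n0:foll/b7/[s]
after 10 — deliver 0→3: ·
after 11 — timeout(2): n2:cand/b10/[-]
after 12 — deliver 3→1: n1:foll/b7/[s]
after 13 — propose(0,'w'): ·
after 14 — deliver 1→3: n3:lead/b7/[s]

yes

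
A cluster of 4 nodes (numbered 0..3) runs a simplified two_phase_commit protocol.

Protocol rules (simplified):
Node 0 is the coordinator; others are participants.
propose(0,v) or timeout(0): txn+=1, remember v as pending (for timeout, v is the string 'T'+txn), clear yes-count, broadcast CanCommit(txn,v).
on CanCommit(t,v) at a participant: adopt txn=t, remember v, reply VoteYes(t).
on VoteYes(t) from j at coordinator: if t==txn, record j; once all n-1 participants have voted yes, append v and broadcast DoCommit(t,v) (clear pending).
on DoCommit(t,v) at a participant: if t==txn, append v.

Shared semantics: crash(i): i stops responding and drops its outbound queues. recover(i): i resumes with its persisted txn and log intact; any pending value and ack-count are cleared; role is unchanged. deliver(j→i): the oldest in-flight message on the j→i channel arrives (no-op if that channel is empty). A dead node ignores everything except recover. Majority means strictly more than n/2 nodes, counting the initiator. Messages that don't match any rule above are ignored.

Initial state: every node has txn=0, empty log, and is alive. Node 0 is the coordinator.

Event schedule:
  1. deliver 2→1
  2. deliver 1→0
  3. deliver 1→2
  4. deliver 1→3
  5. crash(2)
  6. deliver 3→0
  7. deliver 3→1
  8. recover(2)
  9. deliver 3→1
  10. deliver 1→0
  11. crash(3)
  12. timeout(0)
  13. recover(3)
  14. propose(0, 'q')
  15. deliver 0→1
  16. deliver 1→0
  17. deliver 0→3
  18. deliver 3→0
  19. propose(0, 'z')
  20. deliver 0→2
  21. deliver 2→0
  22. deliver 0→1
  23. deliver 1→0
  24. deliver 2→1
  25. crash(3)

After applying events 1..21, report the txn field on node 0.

step 1 deliver 2→1: —
step 2 deliver 1→0: —
step 3 deliver 1→2: —
step 4 deliver 1→3: —
step 5 crash(2): 2={✗part,t=0,log=-}
step 6 deliver 3→0: —
step 7 deliver 3→1: —
step 8 recover(2): 2={part,t=0,log=-}
step 9 deliver 3→1: —
step 10 deliver 1→0: —
step 11 crash(3): 3={✗part,t=0,log=-}
step 12 timeout(0): 0={coor,t=1,log=-}
step 13 recover(3): 3={part,t=0,log=-}
step 14 propose(0,'q'): 0={coor,t=2,log=-}
step 15 deliver 0→1: 1={part,t=1,log=-}
step 16 deliver 1→0: —
step 17 deliver 0→3: 3={part,t=1,log=-}
step 18 deliver 3→0: —
step 19 propose(0,'z'): 0={coor,t=3,log=-}
step 20 deliver 0→2: 2={part,t=1,log=-}
step 21 deliver 2→0: —

3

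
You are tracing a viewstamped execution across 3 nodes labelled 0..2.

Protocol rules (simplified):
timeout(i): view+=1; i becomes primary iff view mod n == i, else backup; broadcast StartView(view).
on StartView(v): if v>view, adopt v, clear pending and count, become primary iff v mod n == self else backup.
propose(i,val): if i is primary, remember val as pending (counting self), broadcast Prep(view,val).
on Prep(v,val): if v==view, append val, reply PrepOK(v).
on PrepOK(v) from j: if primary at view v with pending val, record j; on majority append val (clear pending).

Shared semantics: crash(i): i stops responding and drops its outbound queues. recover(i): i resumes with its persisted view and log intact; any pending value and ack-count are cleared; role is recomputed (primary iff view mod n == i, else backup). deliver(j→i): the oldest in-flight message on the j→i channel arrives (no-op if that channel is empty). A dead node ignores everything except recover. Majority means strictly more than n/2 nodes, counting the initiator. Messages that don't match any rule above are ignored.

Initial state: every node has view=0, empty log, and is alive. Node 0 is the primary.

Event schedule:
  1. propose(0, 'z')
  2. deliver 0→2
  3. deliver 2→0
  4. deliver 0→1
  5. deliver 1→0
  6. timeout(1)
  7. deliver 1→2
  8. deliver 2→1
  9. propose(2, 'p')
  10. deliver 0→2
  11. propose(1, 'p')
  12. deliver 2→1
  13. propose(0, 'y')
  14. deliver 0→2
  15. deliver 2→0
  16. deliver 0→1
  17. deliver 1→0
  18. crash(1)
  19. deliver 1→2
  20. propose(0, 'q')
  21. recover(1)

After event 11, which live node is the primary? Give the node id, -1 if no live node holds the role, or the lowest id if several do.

after 1 — propose(0,'z'): ·
after 2 — deliver 0→2: n2:back/v0/[z]
after 3 — deliver 2→0: n0:prim/v0/[z]
after 4 — deliver 0→1: n1:back/v0/[z]
after 5 — deliver 1→0: ·
after 6 — timeout(1): n1:prim/v1/[z]
after 7 — deliver 1→2: n2:back/v1/[z]
after 8 — deliver 2→1: ·
after 9 — propose(2,'p'): ·
after 10 — deliver 0→2: ·
after 11 — propose(1,'p'): ·

0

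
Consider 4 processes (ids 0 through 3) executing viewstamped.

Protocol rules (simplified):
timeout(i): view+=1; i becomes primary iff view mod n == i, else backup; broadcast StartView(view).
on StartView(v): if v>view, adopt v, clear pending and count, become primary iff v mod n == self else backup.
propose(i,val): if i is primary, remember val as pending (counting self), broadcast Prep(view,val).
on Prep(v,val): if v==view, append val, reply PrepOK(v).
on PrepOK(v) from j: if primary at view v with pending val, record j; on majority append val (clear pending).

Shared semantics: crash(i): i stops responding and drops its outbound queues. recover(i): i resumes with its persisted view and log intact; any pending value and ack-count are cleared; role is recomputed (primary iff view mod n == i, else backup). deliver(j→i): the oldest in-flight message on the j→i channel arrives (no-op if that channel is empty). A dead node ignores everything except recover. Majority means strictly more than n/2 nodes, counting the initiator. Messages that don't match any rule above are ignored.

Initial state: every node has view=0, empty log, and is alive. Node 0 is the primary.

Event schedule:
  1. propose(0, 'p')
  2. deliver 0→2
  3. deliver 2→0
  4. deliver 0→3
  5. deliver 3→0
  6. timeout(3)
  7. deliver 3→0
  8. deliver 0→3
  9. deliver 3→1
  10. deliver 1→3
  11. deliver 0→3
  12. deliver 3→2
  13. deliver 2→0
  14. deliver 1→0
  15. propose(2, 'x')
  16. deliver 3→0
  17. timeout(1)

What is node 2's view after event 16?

after 1 — propose(0,'p'): ·
after 2 — deliver 0→2: n2:back/v0/[p]
after 3 — deliver 2→0: ·
after 4 — deliver 0→3: n3:back/v0/[p]
after 5 — deliver 3→0: n0:prim/v0/[p]
after 6 — timeout(3): n3:back/v1/[p]
after 7 — deliver 3→0: n0:back/v1/[p]
after 8 — deliver 0→3: ·
after 9 — deliver 3→1: n1:prim/v1/[-]
after 10 — deliver 1→3: ·
after 11 — deliver 0→3: ·
after 12 — deliver 3→2: n2:back/v1/[p]
after 13 — deliver 2→0: ·
after 14 — deliver 1→0: ·
after 15 — propose(2,'x'): ·
after 16 — deliver 3→0: ·

1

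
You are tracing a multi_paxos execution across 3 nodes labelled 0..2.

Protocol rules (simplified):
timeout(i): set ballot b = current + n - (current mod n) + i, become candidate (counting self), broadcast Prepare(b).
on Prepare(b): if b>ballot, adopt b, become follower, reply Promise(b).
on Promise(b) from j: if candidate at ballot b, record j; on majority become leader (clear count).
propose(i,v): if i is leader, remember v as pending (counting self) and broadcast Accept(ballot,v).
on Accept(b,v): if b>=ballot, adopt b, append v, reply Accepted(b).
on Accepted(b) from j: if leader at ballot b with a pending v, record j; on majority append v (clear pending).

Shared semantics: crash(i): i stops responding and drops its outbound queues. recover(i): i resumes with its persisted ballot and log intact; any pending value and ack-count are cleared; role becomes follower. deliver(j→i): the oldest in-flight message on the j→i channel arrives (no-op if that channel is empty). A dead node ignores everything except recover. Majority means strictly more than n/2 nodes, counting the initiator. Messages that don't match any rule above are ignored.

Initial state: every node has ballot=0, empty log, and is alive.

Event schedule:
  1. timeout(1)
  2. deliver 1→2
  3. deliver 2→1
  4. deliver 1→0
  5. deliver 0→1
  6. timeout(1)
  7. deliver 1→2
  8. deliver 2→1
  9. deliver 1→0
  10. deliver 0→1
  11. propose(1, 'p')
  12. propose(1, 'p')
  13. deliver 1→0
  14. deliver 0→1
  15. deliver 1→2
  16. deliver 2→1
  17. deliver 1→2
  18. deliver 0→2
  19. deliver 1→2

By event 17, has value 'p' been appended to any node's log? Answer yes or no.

yes

[1] timeout(1) → N1(cand b4 [-])
[2] deliver 1→2 → N2(foll b4 [-])
[3] deliver 2→1 → N1(lead b4 [-])
[4] deliver 1→0 → N0(foll b4 [-])
[5] deliver 0→1 → ∅
[6] timeout(1) → N1(cand b7 [-])
[7] deliver 1→2 → N2(foll b7 [-])
[8] deliver 2→1 → N1(lead b7 [-])
[9] deliver 1→0 → N0(foll b7 [-])
[10] deliver 0→1 → ∅
[11] propose(1,'p') → ∅
[12] propose(1,'p') → ∅
[13] deliver 1→0 → N0(foll b7 [p])
[14] deliver 0→1 → N1(lead b7 [p])
[15] deliver 1→2 → N2(foll b7 [p])
[16] deliver 2→1 → ∅
[17] deliver 1→2 → N2(foll b7 [p,p])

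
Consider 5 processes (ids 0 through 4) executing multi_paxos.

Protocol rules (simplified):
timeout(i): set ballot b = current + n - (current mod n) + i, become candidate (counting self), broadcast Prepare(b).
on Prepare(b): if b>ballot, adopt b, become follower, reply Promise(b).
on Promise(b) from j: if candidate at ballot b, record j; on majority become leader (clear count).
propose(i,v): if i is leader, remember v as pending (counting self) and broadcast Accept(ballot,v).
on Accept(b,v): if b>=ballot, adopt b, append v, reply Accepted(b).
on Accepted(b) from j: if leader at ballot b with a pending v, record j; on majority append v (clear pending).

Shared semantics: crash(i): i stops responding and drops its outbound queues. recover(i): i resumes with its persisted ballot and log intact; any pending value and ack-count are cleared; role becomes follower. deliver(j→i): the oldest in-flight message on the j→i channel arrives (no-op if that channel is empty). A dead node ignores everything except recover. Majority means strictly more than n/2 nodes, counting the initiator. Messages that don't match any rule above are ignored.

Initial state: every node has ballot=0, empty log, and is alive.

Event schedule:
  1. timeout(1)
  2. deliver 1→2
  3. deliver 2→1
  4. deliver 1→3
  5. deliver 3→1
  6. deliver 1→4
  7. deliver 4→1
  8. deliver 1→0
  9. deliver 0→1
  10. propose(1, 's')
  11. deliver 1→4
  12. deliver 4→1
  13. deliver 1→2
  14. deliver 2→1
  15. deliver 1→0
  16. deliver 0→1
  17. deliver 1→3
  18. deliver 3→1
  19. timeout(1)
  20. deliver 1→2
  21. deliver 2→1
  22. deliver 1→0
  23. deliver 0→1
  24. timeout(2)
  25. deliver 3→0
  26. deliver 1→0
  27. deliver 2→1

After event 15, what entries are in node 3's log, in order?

step 1 timeout(1): 1={cand,b=6,log=-}
step 2 deliver 1→2: 2={foll,b=6,log=-}
step 3 deliver 2→1: —
step 4 deliver 1→3: 3={foll,b=6,log=-}
step 5 deliver 3→1: 1={lead,b=6,log=-}
step 6 deliver 1→4: 4={foll,b=6,log=-}
step 7 deliver 4→1: —
step 8 deliver 1→0: 0={foll,b=6,log=-}
step 9 deliver 0→1: —
step 10 propose(1,'s'): —
step 11 deliver 1→4: 4={foll,b=6,log=s}
step 12 deliver 4→1: —
step 13 deliver 1→2: 2={foll,b=6,log=s}
step 14 deliver 2→1: 1={lead,b=6,log=s}
step 15 deliver 1→0: 0={foll,b=6,log=s}

empty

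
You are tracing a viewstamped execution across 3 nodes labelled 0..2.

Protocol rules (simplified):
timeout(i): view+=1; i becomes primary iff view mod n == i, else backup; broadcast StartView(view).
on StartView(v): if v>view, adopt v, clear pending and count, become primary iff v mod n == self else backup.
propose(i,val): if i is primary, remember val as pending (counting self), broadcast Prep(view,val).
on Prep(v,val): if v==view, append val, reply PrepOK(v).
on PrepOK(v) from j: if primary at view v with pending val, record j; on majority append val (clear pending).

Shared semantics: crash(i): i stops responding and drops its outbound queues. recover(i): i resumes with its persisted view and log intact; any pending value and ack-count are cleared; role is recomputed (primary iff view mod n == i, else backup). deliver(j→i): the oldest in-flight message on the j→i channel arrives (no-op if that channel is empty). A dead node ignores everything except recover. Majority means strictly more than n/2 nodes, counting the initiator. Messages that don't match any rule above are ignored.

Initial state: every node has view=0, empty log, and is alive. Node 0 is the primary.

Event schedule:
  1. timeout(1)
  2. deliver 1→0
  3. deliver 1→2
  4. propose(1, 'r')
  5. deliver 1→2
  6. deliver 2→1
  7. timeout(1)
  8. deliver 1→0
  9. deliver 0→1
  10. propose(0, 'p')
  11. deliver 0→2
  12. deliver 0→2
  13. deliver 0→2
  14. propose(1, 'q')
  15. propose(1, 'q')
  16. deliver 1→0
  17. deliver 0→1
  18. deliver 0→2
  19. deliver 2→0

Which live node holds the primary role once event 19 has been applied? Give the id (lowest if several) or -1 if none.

-1

[1] timeout(1) → N1(prim v1 [-])
[2] deliver 1→0 → N0(back v1 [-])
[3] deliver 1→2 → N2(back v1 [-])
[4] propose(1,'r') → ∅
[5] deliver 1→2 → N2(back v1 [r])
[6] deliver 2→1 → N1(prim v1 [r])
[7] timeout(1) → N1(back v2 [r])
[8] deliver 1→0 → N0(back v1 [r])
[9] deliver 0→1 → ∅
[10] propose(0,'p') → ∅
[11] deliver 0→2 → ∅
[12] deliver 0→2 → ∅
[13] deliver 0→2 → ∅
[14] propose(1,'q') → ∅
[15] propose(1,'q') → ∅
[16] deliver 1→0 → N0(back v2 [r])
[17] deliver 0→1 → ∅
[18] deliver 0→2 → ∅
[19] deliver 2→0 → ∅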